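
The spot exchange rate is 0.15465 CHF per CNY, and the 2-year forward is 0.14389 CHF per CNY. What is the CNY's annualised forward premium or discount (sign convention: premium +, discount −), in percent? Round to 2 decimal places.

T = 2 years.
Period premium: (0.14389 − 0.15465)/0.15465 = -0.0695765.
Per annum: -0.0695765 / 2 = -0.034788 = -3.48%.

-3.48%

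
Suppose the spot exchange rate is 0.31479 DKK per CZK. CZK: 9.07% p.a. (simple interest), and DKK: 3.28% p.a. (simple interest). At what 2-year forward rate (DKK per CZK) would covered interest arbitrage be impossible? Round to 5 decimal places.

T = 2 years.
Growth of 1 DKK over T: 1 + 0.0328×2 = 1.065600.
CZK accumulates by 1 + 0.0907×2 = 1.181400.
Forward (DKK per CZK) = 0.31479 × 1.065600 / 1.181400 = 0.2839345.

0.28393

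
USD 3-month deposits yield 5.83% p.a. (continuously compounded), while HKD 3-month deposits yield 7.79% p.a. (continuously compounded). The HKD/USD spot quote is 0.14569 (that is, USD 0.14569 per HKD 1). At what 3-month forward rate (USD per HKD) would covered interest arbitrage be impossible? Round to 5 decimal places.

0.14498

T = 3/12 years.
Growth of 1 USD over T: e^(0.0583×3/12) = 1.0146817.
Growth of 1 HKD over T: e^(0.0779×3/12) = 1.0196659.
So F = 0.14569 × 1.0146817 / 1.0196659 = 0.1449779 (USD/HKD).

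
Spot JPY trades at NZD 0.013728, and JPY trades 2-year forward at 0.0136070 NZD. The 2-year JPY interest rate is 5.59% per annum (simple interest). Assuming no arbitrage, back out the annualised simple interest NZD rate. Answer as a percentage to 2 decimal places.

T = 2 years.
CIP gives F = S · g_NZD/g_JPY, so g_NZD/g_JPY = 0.013607/0.013728 = 0.9911859.
JPY growth factor: 1 + 0.0559×2 = 1.111800.
So the NZD growth factor = 1.1020005.
(1.1020005 − 1)/T = 0.051000, i.e. 5.10%.

5.10%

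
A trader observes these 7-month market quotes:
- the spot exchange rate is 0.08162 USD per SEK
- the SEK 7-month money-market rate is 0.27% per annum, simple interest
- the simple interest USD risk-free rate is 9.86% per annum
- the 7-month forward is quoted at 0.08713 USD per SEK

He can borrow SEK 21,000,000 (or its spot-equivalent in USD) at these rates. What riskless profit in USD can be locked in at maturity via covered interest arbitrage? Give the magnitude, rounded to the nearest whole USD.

USD 20,007

T = 7/12 years.
Invest the SEK and cover forward: 21,000,000 × 1.001575 × 0.08713 = USD 1,832,611.82.
Convert at spot and invest in USD: 21,000,000 × 0.08162 × 1.057516667 = USD 1,812,604.72.
The quoted forward overvalues SEK, so borrow USD, buy SEK at spot, deposit the SEK at 0.27%, and sell the proceeds forward at 0.08713.
The gap between the two covered legs is USD 20,007.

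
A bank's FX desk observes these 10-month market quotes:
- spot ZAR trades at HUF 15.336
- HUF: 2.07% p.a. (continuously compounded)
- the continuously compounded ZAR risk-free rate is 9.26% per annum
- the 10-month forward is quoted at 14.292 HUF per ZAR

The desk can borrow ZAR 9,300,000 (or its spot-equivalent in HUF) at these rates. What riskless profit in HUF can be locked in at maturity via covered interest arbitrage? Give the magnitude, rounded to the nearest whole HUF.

HUF 1,528,052

T = 10/12 years.
Route A — deposit ZAR, sell forward: 9,300,000 × 1.08022209841 × 14.292 = HUF 143,578,368.34.
Route B — convert at spot, deposit HUF: 9,300,000 × 15.336 × 1.01739964044 = HUF 145,106,420.24.
The quoted forward undervalues ZAR, so borrow ZAR, convert to HUF at spot, deposit the HUF at 2.07%, and buy ZAR forward at 14.292 to cover the loan.
The gap between the two covered legs is HUF 1,528,052.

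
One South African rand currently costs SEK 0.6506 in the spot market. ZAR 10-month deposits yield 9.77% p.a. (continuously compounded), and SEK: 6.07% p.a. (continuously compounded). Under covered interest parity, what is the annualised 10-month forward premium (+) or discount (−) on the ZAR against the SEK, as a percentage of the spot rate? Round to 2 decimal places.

T = 10/12 years.
F = S · g_SEK/g_ZAR = 0.6506 × 1.0518845/1.0848228 = 0.6308459.
(F − S)/S ÷ T = (0.6308459 − 0.6506)/0.6506/(10/12) = -0.036435 → -3.64%.

-3.64%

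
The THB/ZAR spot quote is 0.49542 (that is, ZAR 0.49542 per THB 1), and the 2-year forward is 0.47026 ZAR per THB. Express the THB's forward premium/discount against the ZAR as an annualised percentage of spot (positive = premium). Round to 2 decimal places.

T = 2 years.
THB trades forward at -5.07852% vs spot over the period.
Per annum: -0.0507852 / 2 = -0.025393 = -2.54%.

-2.54%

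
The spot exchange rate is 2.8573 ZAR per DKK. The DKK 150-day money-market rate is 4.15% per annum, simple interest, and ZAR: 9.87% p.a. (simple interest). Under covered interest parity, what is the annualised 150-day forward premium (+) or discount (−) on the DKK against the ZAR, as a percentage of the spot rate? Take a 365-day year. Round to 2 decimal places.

T = 150/365 years.
F = S · g_ZAR/g_DKK = 2.8573 × 1.0405616/1.0170548 = 2.9233397.
(F − S)/S ÷ T = (2.9233397 − 2.8573)/2.8573/(150/365) = 0.056241 → 5.62%.

+5.62%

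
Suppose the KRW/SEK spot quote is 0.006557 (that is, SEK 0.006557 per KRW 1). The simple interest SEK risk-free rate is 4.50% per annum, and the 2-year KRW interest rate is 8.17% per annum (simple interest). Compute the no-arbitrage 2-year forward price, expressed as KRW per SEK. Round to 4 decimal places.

162.7786

T = 2 years.
SEK accumulates by 1 + 0.0450×2 = 1.090000.
KRW growth factor: 1 + 0.0817×2 = 1.163400.
Forward (SEK per KRW) = 0.006557 × 1.090000 / 1.163400 = 0.00614331270.
Invert for KRW per SEK: 1 / 0.00614331270 = 162.7786.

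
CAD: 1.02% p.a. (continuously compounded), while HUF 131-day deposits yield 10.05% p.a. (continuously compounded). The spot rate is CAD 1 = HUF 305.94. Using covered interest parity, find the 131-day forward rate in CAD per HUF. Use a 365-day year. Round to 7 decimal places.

T = 131/365 years.
HUF growth factor: e^(0.1005×131/365) = 1.0367283.
CAD accumulates by e^(0.0102×131/365) = 1.0036675.
So F = 305.94 × 1.0367283 / 1.0036675 = 316.0177 (HUF/CAD).
Invert for CAD per HUF: 1 / 316.0177 = 0.0031644.

0.0031644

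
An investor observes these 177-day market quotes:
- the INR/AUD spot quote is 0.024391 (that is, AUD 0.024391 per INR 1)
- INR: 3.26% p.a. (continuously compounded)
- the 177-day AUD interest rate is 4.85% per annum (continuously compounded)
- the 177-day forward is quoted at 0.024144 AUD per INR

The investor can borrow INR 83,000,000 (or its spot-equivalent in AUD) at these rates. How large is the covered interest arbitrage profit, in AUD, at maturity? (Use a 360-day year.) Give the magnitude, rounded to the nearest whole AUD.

T = 177/360 years.
Keep in INR, deliver into the forward: 83,000,000·1.016157476·0.024144 = AUD 2,036,330.81.
Swap to AUD now, deposit: 83,000,000·0.024391·1.024132419 = AUD 2,073,307.95.
The quoted forward undervalues INR, so borrow INR, convert to AUD at spot, deposit the AUD at 4.85%, and buy INR forward at 0.024144 to cover the loan.
Arbitrage profit = |2,036,330.81 − 2,073,307.95| = AUD 36,977.

AUD 36,977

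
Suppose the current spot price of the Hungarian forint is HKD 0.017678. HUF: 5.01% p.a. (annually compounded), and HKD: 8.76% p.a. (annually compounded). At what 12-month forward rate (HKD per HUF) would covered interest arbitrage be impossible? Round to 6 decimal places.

T = 1 year.
HKD growth factor: (1 + 0.0876)^1 = 1.087600.
Growth of 1 HUF over T: (1 + 0.0501)^1 = 1.050100.
Forward (HKD per HUF) = 0.017678 × 1.087600 / 1.050100 = 0.01830930.

0.018309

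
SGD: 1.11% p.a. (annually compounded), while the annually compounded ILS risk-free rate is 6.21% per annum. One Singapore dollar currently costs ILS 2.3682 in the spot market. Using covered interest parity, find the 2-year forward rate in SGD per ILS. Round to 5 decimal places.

0.38268

T = 2 years.
Growth of 1 ILS over T: (1 + 0.0621)^2 = 1.1280564.
SGD growth factor: (1 + 0.0111)^2 = 1.0223232.
CIP: F = S · (grow ILS)/(grow SGD) = 2.3682 × 1.1280564/1.0223232 = 2.613130 ILS per SGD.
Quoted the other way: 1/2.613130 = 0.38268 SGD per ILS.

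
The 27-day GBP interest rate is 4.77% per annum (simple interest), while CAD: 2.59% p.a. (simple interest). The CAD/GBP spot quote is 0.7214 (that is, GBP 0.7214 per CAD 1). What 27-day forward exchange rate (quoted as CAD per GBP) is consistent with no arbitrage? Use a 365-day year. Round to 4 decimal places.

1.3840

T = 27/365 years.
GBP growth factor: 1 + 0.0477×27/365 = 1.0035285.
CAD accumulates by 1 + 0.0259×27/365 = 1.0019159.
So F = 0.7214 × 1.0035285 / 1.0019159 = 0.7225611 (GBP/CAD).
Invert for CAD per GBP: 1 / 0.7225611 = 1.3840.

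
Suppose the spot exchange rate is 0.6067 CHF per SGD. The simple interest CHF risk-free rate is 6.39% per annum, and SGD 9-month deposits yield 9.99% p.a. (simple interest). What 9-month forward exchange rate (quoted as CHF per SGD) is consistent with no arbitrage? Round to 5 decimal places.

0.59146

T = 9/12 years.
CHF accumulates by 1 + 0.0639×9/12 = 1.047925.
SGD growth factor: 1 + 0.0999×9/12 = 1.074925.
So F = 0.6067 × 1.047925 / 1.074925 = 0.5914609 (CHF/SGD).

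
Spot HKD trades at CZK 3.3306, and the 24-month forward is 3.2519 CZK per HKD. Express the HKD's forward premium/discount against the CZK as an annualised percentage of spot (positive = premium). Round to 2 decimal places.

-1.18%

T = 2 years.
HKD trades forward at -2.36294% vs spot over the period.
Per annum: -0.0236294 / 2 = -0.011815 = -1.18%.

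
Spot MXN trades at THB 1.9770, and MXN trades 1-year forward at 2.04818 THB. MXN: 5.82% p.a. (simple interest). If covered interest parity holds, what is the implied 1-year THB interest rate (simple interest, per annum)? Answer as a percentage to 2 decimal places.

T = 1 year.
By CIP, F/S equals the THB-to-MXN growth ratio: 2.04818/1.977 = 1.0360040.
The MXN side grows by 1 + 0.0582×1 = 1.058200.
That pins the THB growth at 1.0962994.
(1.0962994 − 1)/T = 0.096299, i.e. 9.63%.

9.63%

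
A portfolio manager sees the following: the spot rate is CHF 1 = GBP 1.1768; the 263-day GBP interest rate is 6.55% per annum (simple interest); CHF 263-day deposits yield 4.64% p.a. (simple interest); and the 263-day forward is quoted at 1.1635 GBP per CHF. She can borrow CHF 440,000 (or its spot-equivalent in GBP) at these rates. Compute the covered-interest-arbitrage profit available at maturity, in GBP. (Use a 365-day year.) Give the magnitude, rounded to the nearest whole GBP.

T = 263/365 years.
Route A — deposit CHF, sell forward: 440,000 × 1.03343342 × 1.1635 = GBP 529,055.91.
Route B — convert at spot, deposit GBP: 440,000 × 1.1768 × 1.04719589 = GBP 542,229.65.
The quoted forward undervalues CHF, so borrow CHF, convert to GBP at spot, deposit the GBP at 6.55%, and buy CHF forward at 1.1635 to cover the loan.
Arbitrage profit = |529,055.91 − 542,229.65| = GBP 13,174.

GBP 13,174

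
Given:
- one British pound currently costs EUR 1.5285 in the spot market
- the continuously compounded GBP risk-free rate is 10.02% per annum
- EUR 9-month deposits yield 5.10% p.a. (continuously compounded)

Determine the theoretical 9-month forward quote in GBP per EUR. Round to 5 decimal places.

0.67883

T = 9/12 years.
Growth of 1 EUR over T: e^(0.0510×9/12) = 1.0389909.
GBP accumulates by e^(0.1002×9/12) = 1.0780458.
CIP: F = S · (grow EUR)/(grow GBP) = 1.5285 × 1.0389909/1.0780458 = 1.473126 EUR per GBP.
Invert for GBP per EUR: 1 / 1.473126 = 0.67883.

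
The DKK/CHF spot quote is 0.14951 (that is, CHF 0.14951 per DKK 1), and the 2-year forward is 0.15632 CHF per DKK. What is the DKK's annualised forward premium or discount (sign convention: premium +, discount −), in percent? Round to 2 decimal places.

T = 2 years.
DKK trades forward at +4.55488% vs spot over the period.
×(1/T) gives 2.28% p.a.

+2.28%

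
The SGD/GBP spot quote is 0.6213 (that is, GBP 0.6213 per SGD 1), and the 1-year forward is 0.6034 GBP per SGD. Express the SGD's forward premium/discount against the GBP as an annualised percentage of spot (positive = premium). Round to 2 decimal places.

-2.88%

T = 1 year.
(F − S)/S = (0.6034 − 0.6213)/0.6213 = -0.0288106.
Annualise by dividing by T: -0.0288106 / 1 = -0.028811 → -2.88%.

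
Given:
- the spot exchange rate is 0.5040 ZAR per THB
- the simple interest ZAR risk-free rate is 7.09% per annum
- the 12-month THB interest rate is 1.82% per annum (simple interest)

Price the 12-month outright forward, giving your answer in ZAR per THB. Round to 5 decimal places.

T = 1 year.
Growth of 1 ZAR over T: 1 + 0.0709×1 = 1.070900.
Growth of 1 THB over T: 1 + 0.0182×1 = 1.018200.
CIP: F = S · (grow ZAR)/(grow THB) = 0.504 × 1.070900/1.018200 = 0.5300860 ZAR per THB.

0.53009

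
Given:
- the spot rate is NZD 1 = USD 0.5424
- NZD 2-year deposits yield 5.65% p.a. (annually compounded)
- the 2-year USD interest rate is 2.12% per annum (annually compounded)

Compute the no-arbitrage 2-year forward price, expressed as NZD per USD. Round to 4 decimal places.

T = 2 years.
USD growth factor: (1 + 0.0212)^2 = 1.0428494.
NZD growth factor: (1 + 0.0565)^2 = 1.1161922.
So F = 0.5424 × 1.0428494 / 1.1161922 = 0.5067600 (USD/NZD).
Invert for NZD per USD: 1 / 0.5067600 = 1.9733.

1.9733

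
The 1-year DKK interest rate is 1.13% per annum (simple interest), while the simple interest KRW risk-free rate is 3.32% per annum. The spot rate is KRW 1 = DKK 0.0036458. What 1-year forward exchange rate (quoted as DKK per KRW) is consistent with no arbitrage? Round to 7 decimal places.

T = 1 year.
DKK growth factor: 1 + 0.0113×1 = 1.011300.
KRW accumulates by 1 + 0.0332×1 = 1.033200.
CIP: F = S · (grow DKK)/(grow KRW) = 0.0036458 × 1.011300/1.033200 = 0.003568523 DKK per KRW.

0.0035685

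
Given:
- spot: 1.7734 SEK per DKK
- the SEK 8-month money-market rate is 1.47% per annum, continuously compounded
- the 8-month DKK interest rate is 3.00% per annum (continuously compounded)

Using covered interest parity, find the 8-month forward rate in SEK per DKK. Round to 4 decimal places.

T = 8/12 years.
SEK accumulates by e^(0.0147×8/12) = 1.0098482.
DKK growth factor: e^(0.0300×8/12) = 1.0202013.
So F = 1.7734 × 1.0098482 / 1.0202013 = 1.755403 (SEK/DKK).

1.7554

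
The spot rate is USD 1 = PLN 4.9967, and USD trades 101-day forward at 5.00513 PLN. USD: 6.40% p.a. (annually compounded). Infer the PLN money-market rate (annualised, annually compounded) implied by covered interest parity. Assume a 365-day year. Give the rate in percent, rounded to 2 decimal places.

T = 101/365 years.
CIP gives F = S · g_PLN/g_USD, so g_PLN/g_USD = 5.00513/4.9967 = 1.0016871.
The USD side grows by (1 + 0.0640)^(101/365) = 1.0173141.
So the PLN growth factor = 1.0190304.
r = 1.0190304^(365/101) − 1 = 0.070501 → 7.05%.

7.05%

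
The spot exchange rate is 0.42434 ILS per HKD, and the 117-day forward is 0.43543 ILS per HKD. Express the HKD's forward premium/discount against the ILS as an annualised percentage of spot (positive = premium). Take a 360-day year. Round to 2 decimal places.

T = 117/360 years.
(F − S)/S = (0.43543 − 0.42434)/0.42434 = 0.0261347.
Per annum: 0.0261347 / (117/360) = 0.080414 = 8.04%.

+8.04%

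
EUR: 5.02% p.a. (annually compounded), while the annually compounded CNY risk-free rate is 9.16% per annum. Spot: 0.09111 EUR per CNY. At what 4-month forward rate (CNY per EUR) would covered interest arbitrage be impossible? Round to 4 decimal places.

11.1181

T = 4/12 years.
EUR growth factor: (1 + 0.0502)^(4/12) = 1.01646089.
Growth of 1 CNY over T: (1 + 0.0916)^(4/12) = 1.02964578.
Forward (EUR per CNY) = 0.09111 × 1.01646089 / 1.02964578 = 0.089943312.
Quoted the other way: 1/0.089943312 = 11.1181 CNY per EUR.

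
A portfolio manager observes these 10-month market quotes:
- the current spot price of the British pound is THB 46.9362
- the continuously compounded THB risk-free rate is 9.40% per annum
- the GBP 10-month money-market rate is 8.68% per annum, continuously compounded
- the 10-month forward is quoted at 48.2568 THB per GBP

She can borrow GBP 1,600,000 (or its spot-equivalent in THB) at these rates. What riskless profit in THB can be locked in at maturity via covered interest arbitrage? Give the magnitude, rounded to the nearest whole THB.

THB 1,785,617

T = 10/12 years.
Invest the GBP and cover forward: 1,600,000 × 1.0750136222 × 48.2568 = THB 83,002,747.78.
Convert at spot and invest in THB: 1,600,000 × 46.9362 × 1.081483093 = THB 81,217,130.80.
The quoted forward overvalues GBP, so borrow THB, buy GBP at spot, deposit the GBP at 8.68%, and sell the proceeds forward at 48.2568.
Arbitrage profit = |83,002,747.78 − 81,217,130.80| = THB 1,785,617.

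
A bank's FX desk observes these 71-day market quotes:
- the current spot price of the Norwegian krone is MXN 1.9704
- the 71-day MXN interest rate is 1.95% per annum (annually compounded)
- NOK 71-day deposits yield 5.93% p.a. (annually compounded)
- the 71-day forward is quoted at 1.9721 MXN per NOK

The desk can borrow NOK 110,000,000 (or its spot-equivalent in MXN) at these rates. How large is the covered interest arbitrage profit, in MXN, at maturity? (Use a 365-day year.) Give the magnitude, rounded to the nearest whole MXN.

MXN 1,815,840

T = 71/365 years.
Route A — deposit NOK, sell forward: 110,000,000 × 1.01126902295 × 1.9721 = MXN 219,375,600.42.
Route B — convert at spot, deposit MXN: 110,000,000 × 1.9704 × 1.00376370635 = MXN 217,559,760.77.
The quoted forward overvalues NOK, so borrow MXN, buy NOK at spot, deposit the NOK at 5.93%, and sell the proceeds forward at 1.9721.
Profit = 219,375,600.42 − 217,559,760.77 = MXN 1,815,840.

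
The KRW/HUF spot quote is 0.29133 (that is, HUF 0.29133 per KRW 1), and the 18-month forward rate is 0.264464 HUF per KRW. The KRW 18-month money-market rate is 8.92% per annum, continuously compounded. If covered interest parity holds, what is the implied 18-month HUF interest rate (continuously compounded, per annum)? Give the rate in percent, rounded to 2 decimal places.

2.47%

T = 18/12 years.
F/S = 0.264464/0.29133 = 0.9077816 = (growth of HUF) / (growth of KRW).
KRW growth factor: e^(0.0892×18/12) = 1.1431642.
So the HUF growth factor = 1.0377434.
r = ln(1.0377434)/(18/12) = 0.024699 → 2.47%.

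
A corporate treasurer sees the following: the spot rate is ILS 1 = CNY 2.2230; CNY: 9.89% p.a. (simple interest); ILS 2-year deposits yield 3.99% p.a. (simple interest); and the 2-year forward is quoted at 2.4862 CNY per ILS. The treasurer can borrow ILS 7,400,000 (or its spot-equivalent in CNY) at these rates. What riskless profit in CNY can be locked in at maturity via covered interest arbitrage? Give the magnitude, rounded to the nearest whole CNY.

CNY 161,981

T = 2 years.
Keep in ILS, deliver into the forward: 7,400,000·1.079800·2.4862 = CNY 19,866,030.82.
Swap to CNY now, deposit: 7,400,000·2.2230·1.197800 = CNY 19,704,049.56.
The quoted forward overvalues ILS, so borrow CNY, buy ILS at spot, deposit the ILS at 3.99%, and sell the proceeds forward at 2.4862.
Arbitrage profit = |19,866,030.82 − 19,704,049.56| = CNY 161,981.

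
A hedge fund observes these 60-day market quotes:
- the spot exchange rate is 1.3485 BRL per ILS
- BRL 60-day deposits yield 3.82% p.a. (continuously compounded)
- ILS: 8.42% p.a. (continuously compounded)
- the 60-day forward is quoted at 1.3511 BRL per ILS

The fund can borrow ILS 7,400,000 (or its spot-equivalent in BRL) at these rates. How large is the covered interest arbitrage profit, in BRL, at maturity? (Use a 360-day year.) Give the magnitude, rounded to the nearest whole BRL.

BRL 96,801

T = 60/360 years.
Keep in ILS, deliver into the forward: 7,400,000·1.014132263·1.3511 = BRL 10,139,436.34.
Swap to BRL now, deposit: 7,400,000·1.3485·1.006386977 = BRL 10,042,635.00.
The quoted forward overvalues ILS, so borrow BRL, buy ILS at spot, deposit the ILS at 8.42%, and sell the proceeds forward at 1.3511.
Profit = 10,139,436.34 − 10,042,635.00 = BRL 96,801.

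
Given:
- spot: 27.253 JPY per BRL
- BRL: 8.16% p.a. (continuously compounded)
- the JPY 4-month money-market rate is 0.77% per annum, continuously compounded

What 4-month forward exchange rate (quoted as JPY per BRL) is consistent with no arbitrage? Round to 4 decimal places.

26.5899

T = 4/12 years.
JPY accumulates by e^(0.0077×4/12) = 1.00256996.
BRL accumulates by e^(0.0816×4/12) = 1.0275733.
CIP: F = S · (grow JPY)/(grow BRL) = 27.253 × 1.00256996/1.0275733 = 26.589869 JPY per BRL.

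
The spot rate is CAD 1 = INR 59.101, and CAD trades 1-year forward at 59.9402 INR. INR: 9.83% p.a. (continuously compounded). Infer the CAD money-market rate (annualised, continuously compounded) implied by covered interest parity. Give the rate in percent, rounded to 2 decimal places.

T = 1 year.
CIP gives F = S · g_INR/g_CAD, so g_INR/g_CAD = 59.9402/59.101 = 1.0141994.
The INR side grows by e^(0.0983×1) = 1.1032937.
That pins the CAD growth at 1.0878469.
r = ln(1.0878469)/1 = 0.084200 → 8.42%.

8.42%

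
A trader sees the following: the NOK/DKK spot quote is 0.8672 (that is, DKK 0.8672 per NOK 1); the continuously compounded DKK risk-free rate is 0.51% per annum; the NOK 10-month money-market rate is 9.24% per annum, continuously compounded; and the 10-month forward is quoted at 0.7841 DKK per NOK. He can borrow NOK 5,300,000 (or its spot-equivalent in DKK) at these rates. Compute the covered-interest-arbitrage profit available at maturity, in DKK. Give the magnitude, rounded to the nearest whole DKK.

DKK 127,372

T = 10/12 years.
Keep in NOK, deliver into the forward: 5,300,000·1.080042076·0.7841 = DKK 4,488,363.26.
Swap to DKK now, deposit: 5,300,000·0.8672·1.004259044 = DKK 4,615,735.25.
The quoted forward undervalues NOK, so borrow NOK, convert to DKK at spot, deposit the DKK at 0.51%, and buy NOK forward at 0.7841 to cover the loan.
Profit = 4,615,735.25 − 4,488,363.26 = DKK 127,372.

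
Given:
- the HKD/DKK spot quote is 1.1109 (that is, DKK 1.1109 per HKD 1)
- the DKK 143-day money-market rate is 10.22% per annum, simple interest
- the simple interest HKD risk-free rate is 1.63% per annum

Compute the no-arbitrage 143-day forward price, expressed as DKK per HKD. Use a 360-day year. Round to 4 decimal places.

T = 143/360 years.
DKK accumulates by 1 + 0.1022×143/360 = 1.0405961.
HKD accumulates by 1 + 0.0163×143/360 = 1.0064747.
CIP: F = S · (grow DKK)/(grow HKD) = 1.1109 × 1.0405961/1.0064747 = 1.148562 DKK per HKD.

1.1486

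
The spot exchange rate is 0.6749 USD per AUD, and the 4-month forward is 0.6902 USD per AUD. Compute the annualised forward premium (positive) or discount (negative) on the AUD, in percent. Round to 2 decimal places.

+6.80%

T = 4/12 years.
AUD trades forward at +2.26700% vs spot over the period.
Annualise by dividing by T: 0.0226700 / (4/12) = 0.068010 → 6.80%.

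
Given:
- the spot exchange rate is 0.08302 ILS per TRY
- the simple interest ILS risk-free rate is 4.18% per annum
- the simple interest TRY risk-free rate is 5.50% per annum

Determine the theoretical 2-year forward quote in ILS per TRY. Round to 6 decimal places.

0.081045

T = 2 years.
ILS growth factor: 1 + 0.0418×2 = 1.083600.
Growth of 1 TRY over T: 1 + 0.0550×2 = 1.110000.
Forward (ILS per TRY) = 0.08302 × 1.083600 / 1.110000 = 0.08104547.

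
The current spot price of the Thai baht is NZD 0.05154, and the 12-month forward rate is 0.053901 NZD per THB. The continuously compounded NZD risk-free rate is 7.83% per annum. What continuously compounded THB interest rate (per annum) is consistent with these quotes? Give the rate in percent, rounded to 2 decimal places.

T = 1 year.
By CIP, F/S equals the NZD-to-THB growth ratio: 0.053901/0.05154 = 1.0458091.
NZD growth factor: e^(0.0783×1) = 1.081447.
That pins the THB growth at 1.0340769.
r = ln(1.0340769)/1 = 0.033509 → 3.35%.

3.35%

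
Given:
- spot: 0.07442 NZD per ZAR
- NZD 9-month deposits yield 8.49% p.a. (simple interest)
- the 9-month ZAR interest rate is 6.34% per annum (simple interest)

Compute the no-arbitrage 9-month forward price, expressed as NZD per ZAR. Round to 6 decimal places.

T = 9/12 years.
NZD accumulates by 1 + 0.0849×9/12 = 1.063675.
Growth of 1 ZAR over T: 1 + 0.0634×9/12 = 1.047550.
So F = 0.07442 × 1.063675 / 1.047550 = 0.07556555 (NZD/ZAR).

0.075566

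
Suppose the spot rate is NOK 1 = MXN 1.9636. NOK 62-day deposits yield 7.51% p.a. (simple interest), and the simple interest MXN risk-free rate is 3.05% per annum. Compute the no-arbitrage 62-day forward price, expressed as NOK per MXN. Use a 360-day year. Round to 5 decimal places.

0.51316

T = 62/360 years.
MXN accumulates by 1 + 0.0305×62/360 = 1.0052528.
NOK growth factor: 1 + 0.0751×62/360 = 1.0129339.
Forward (MXN per NOK) = 1.9636 × 1.0052528 / 1.0129339 = 1.948710.
Quoted the other way: 1/1.948710 = 0.51316 NOK per MXN.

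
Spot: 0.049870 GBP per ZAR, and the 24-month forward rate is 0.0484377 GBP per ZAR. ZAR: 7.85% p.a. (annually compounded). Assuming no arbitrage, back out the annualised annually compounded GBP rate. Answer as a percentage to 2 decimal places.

6.29%

T = 2 years.
F/S = 0.0484377/0.04987 = 0.9712793 = (growth of GBP) / (growth of ZAR).
The ZAR side grows by (1 + 0.0785)^2 = 1.1631623.
So the GBP growth factor = 1.1297555.
r = 1.1297555^(1/2) − 1 = 0.062900 → 6.29%.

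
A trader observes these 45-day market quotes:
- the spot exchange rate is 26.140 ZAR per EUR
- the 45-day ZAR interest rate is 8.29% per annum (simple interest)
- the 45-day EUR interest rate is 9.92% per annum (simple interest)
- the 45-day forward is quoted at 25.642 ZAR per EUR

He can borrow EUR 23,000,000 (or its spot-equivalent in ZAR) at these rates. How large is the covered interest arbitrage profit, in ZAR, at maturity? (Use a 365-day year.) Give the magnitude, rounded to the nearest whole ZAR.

T = 45/365 years.
Route A — deposit EUR, sell forward: 23,000,000 × 1.01223013699 × 25.642 = ZAR 596,978,918.97.
Route B — convert at spot, deposit ZAR: 23,000,000 × 26.140 × 1.01022054795 = ZAR 607,364,797.84.
The quoted forward undervalues EUR, so borrow EUR, convert to ZAR at spot, deposit the ZAR at 8.29%, and buy EUR forward at 25.642 to cover the loan.
Profit = 607,364,797.84 − 596,978,918.97 = ZAR 10,385,879.

ZAR 10,385,879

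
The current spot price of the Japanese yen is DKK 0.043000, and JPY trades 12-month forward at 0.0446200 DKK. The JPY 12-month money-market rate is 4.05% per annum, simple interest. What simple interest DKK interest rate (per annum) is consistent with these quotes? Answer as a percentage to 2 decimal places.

T = 1 year.
F/S = 0.04462/0.043 = 1.0376744 = (growth of DKK) / (growth of JPY).
JPY growth factor: 1 + 0.0405×1 = 1.040500.
Hence g_DKK = 1.0797002.
r = (1.0797002 − 1)/1 = 0.079700 → 7.97%.

7.97%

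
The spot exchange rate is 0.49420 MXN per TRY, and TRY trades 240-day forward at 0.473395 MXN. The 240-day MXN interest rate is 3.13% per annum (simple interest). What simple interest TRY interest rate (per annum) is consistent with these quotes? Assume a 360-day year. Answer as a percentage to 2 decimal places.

T = 240/360 years.
By CIP, F/S equals the MXN-to-TRY growth ratio: 0.473395/0.4942 = 0.9579017.
The MXN side grows by 1 + 0.0313×240/360 = 1.0208667.
So the TRY growth factor = 1.0657322.
(1.0657322 − 1)/T = 0.098598, i.e. 9.86%.

9.86%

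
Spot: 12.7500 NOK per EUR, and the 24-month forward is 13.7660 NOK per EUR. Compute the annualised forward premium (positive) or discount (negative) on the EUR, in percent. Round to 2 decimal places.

+3.98%

T = 2 years.
EUR trades forward at +7.96863% vs spot over the period.
×(1/T) gives 3.98% p.a.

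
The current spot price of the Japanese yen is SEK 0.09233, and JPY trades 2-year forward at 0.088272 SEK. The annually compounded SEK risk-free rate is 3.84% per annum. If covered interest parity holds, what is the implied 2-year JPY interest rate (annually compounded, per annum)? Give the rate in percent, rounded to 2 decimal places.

T = 2 years.
F/S = 0.088272/0.09233 = 0.9560490 = (growth of SEK) / (growth of JPY).
SEK growth factor: (1 + 0.0384)^2 = 1.0782746.
That pins the JPY growth at 1.1278445.
Annualise: 1.1278445^(1/2) − 1 = 0.062000 = 6.20%.

6.20%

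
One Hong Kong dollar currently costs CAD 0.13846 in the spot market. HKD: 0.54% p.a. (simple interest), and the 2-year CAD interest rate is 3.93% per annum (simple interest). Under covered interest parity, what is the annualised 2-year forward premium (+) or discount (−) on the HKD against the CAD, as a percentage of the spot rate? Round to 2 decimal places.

+3.35%

T = 2 years.
CIP forward (CAD per HKD) = 0.13846 × 1.078600/1.010800 = 0.14774729.
Annualised premium = (F − S)/S × (1/T) = (0.14774729 − 0.13846)/0.13846 ÷ 2 = 3.35%.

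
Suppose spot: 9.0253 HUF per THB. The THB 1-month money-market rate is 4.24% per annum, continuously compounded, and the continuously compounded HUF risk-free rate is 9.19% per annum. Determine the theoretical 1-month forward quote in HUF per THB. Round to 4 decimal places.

9.0626

T = 1/12 years.
HUF accumulates by e^(0.0919×1/12) = 1.0076877.
THB accumulates by e^(0.0424×1/12) = 1.0035396.
So F = 9.0253 × 1.0076877 / 1.0035396 = 9.062606 (HUF/THB).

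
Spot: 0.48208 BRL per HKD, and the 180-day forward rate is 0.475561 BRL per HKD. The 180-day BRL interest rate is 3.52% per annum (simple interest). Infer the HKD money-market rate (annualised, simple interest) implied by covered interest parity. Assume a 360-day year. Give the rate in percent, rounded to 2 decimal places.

6.31%

T = 180/360 years.
CIP gives F = S · g_BRL/g_HKD, so g_BRL/g_HKD = 0.475561/0.48208 = 0.9864773.
BRL growth factor: 1 + 0.0352×180/360 = 1.017600.
That pins the HKD growth at 1.0315493.
r = (1.0315493 − 1)/(180/360) = 0.063099 → 6.31%.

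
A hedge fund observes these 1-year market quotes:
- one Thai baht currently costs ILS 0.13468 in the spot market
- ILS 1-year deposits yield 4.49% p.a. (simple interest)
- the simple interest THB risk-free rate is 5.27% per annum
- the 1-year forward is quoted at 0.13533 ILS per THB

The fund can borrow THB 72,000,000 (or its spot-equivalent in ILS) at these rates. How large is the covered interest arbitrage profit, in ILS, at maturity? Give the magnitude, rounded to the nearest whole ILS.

T = 1 year.
Invest the THB and cover forward: 72,000,000 × 1.052700 × 0.13533 = ILS 10,257,256.15.
Convert at spot and invest in ILS: 72,000,000 × 0.13468 × 1.044900 = ILS 10,132,353.50.
The quoted forward overvalues THB, so borrow ILS, buy THB at spot, deposit the THB at 5.27%, and sell the proceeds forward at 0.13533.
Arbitrage profit = |10,257,256.15 − 10,132,353.50| = ILS 124,903.

ILS 124,903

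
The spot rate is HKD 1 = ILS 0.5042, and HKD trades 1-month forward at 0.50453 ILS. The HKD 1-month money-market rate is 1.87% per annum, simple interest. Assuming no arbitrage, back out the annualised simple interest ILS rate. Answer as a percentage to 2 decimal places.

2.66%

T = 1/12 years.
By CIP, F/S equals the ILS-to-HKD growth ratio: 0.50453/0.5042 = 1.0006545.
HKD growth factor: 1 + 0.0187×1/12 = 1.0015583.
So the ILS growth factor = 1.0022138.
r = (1.0022138 − 1)/(1/12) = 0.026566 → 2.66%.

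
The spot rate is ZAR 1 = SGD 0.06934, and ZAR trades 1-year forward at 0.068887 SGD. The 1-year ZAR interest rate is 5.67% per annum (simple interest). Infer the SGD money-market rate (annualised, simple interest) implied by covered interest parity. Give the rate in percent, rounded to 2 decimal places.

T = 1 year.
By CIP, F/S equals the SGD-to-ZAR growth ratio: 0.068887/0.06934 = 0.9934670.
The ZAR side grows by 1 + 0.0567×1 = 1.056700.
Hence g_SGD = 1.0497966.
(1.0497966 − 1)/T = 0.049797, i.e. 4.98%.

4.98%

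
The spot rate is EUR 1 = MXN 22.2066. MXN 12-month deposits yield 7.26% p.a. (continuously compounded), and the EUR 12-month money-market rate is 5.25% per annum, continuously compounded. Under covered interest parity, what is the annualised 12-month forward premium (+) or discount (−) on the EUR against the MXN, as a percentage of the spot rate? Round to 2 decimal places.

T = 1 year.
No-arbitrage forward: 22.2066 × 1.0753003 / 1.0539026 = 22.6574672 MXN/EUR.
Annualised premium = (F − S)/S × (1/T) = (22.6574672 − 22.2066)/22.2066 ÷ 1 = 2.03%.

+2.03%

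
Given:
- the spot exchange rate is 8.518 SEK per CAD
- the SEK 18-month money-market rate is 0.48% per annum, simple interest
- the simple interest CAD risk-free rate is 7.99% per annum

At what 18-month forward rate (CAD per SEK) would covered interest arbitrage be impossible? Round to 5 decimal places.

0.13053

T = 18/12 years.
SEK accumulates by 1 + 0.0048×18/12 = 1.007200.
CAD growth factor: 1 + 0.0799×18/12 = 1.119850.
Forward (SEK per CAD) = 8.518 × 1.007200 / 1.119850 = 7.661142.
Quoted the other way: 1/7.661142 = 0.13053 CAD per SEK.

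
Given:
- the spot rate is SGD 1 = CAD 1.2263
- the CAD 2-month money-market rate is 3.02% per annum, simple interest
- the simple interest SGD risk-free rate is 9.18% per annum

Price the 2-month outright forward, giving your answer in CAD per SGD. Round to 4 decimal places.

T = 2/12 years.
CAD accumulates by 1 + 0.0302×2/12 = 1.0050333.
SGD accumulates by 1 + 0.0918×2/12 = 1.015300.
So F = 1.2263 × 1.0050333 / 1.015300 = 1.213900 (CAD/SGD).

1.2139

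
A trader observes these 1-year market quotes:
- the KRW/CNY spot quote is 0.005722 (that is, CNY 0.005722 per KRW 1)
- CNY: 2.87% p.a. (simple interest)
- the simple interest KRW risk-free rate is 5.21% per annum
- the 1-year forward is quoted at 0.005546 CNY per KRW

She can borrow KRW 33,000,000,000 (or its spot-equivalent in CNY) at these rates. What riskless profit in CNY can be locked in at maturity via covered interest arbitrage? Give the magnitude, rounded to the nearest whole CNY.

T = 1 year.
Invest the KRW and cover forward: 33,000,000,000 × 1.052100 × 0.005546 = CNY 192,553,237.80.
Convert at spot and invest in CNY: 33,000,000,000 × 0.005722 × 1.028700 = CNY 194,245,306.20.
The quoted forward undervalues KRW, so borrow KRW, convert to CNY at spot, deposit the CNY at 2.87%, and buy KRW forward at 0.005546 to cover the loan.
The gap between the two covered legs is CNY 1,692,068.

CNY 1,692,068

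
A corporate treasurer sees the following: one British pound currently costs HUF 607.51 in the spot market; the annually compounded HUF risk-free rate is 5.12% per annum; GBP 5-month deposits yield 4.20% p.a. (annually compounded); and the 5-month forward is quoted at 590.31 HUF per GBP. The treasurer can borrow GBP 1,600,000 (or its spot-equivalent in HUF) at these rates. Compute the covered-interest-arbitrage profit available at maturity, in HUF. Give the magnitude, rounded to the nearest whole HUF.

T = 5/12 years.
Route A — deposit GBP, sell forward: 1,600,000 × 1.01729025184 × 590.31 = HUF 960,826,573.70.
Route B — convert at spot, deposit HUF: 1,600,000 × 607.51 × 1.02102308963 = HUF 992,450,779.49.
The quoted forward undervalues GBP, so borrow GBP, convert to HUF at spot, deposit the HUF at 5.12%, and buy GBP forward at 590.31 to cover the loan.
Profit = 992,450,779.49 − 960,826,573.70 = HUF 31,624,206.

HUF 31,624,206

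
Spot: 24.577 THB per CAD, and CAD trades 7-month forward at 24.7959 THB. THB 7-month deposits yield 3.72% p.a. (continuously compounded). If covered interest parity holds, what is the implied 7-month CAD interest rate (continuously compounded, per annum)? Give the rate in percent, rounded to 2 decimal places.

2.20%

T = 7/12 years.
CIP gives F = S · g_THB/g_CAD, so g_THB/g_CAD = 24.7959/24.577 = 1.0089067.
The THB side grows by e^(0.0372×7/12) = 1.0219372.
Hence g_CAD = 1.0129155.
Take logs: ln 1.0129155 / (7/12) = 0.021999, so 2.20%.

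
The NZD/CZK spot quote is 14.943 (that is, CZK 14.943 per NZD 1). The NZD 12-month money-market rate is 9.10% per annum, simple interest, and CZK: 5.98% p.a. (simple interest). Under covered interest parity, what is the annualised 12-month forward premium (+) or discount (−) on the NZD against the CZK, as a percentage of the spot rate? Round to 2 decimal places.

-2.86%

T = 1 year.
F = S · g_CZK/g_NZD = 14.943 × 1.059800/1.091000 = 14.515666.
(F − S)/S ÷ T = (14.515666 − 14.943)/14.943/1 = -0.028598 → -2.86%.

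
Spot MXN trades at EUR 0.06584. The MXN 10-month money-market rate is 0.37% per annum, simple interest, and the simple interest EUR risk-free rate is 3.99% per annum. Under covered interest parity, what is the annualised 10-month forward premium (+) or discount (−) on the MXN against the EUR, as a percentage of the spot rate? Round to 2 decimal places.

T = 10/12 years.
CIP forward (EUR per MXN) = 0.06584 × 1.033250/1.0030833 = 0.06782007.
Annualised premium = (F − S)/S × (1/T) = (0.06782007 − 0.06584)/0.06584 ÷ (10/12) = 3.61%.

+3.61%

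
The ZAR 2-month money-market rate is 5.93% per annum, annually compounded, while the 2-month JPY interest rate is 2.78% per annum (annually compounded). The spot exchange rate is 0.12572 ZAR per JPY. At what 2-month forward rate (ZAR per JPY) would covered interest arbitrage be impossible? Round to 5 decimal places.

T = 2/12 years.
ZAR accumulates by (1 + 0.0593)^(2/12) = 1.0096476.
Growth of 1 JPY over T: (1 + 0.0278)^(2/12) = 1.0045806.
CIP: F = S · (grow ZAR)/(grow JPY) = 0.12572 × 1.0096476/1.0045806 = 0.1263541 ZAR per JPY.

0.12635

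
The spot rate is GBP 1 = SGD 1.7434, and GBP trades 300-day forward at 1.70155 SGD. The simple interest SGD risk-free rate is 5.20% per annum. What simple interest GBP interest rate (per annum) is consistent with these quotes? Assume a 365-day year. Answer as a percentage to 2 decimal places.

8.32%

T = 300/365 years.
By CIP, F/S equals the SGD-to-GBP growth ratio: 1.70155/1.7434 = 0.9759952.
SGD growth factor: 1 + 0.0520×300/365 = 1.0427397.
So the GBP growth factor = 1.0683861.
r = (1.0683861 − 1)/(300/365) = 0.083203 → 8.32%.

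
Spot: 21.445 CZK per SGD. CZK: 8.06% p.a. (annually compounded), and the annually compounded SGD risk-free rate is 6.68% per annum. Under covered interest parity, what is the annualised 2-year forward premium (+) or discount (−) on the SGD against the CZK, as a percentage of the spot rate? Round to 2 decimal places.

T = 2 years.
F = S · g_CZK/g_SGD = 21.445 × 1.1676964/1.1380622 = 22.003410.
Annualised premium = (F − S)/S × (1/T) = (22.003410 − 21.445)/21.445 ÷ 2 = 1.30%.

+1.30%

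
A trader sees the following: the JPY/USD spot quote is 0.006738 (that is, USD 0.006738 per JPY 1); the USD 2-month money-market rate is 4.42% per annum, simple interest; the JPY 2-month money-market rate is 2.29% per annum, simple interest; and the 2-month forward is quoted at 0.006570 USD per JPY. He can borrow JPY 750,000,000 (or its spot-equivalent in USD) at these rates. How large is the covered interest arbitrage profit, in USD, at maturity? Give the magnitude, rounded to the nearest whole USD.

USD 144,421

T = 2/12 years.
Route A — deposit JPY, sell forward: 750,000,000 × 1.003816667 × 0.006570 = USD 4,946,306.63.
Route B — convert at spot, deposit USD: 750,000,000 × 0.006738 × 1.007366667 = USD 5,090,727.45.
The quoted forward undervalues JPY, so borrow JPY, convert to USD at spot, deposit the USD at 4.42%, and buy JPY forward at 0.006570 to cover the loan.
Arbitrage profit = |4,946,306.63 − 5,090,727.45| = USD 144,421.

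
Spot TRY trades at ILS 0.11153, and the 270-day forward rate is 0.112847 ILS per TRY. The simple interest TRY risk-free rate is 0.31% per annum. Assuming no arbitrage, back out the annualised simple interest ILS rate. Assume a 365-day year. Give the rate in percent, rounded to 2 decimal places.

1.91%

T = 270/365 years.
F/S = 0.112847/0.11153 = 1.0118085 = (growth of ILS) / (growth of TRY).
TRY growth factor: 1 + 0.0031×270/365 = 1.0022932.
That pins the ILS growth at 1.0141288.
(1.0141288 − 1)/T = 0.019100, i.e. 1.91%.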